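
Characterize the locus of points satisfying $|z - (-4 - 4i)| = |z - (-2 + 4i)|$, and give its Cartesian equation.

|z - z1| = |z - z2| means z is equidistant from z1 and z2,
i.e. the perpendicular bisector of the segment from (-4, -4) to (-2, 4) (midpoint (-3, 0)).
With z = x + yi, square both sides:
(x - (-4))^2 + (y - (-4))^2 = (x - (-2))^2 + (y - 4)^2
The x^2 and y^2 terms cancel: 4x + 16y = 20 - 32 = -12
Simplify: x + 4y = -3
Locus: Perpendicular bisector of the segment from (-4, -4) to (-2, 4): the line x + 4y = -3


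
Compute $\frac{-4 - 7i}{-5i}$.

Multiply numerator and denominator by conjugate (5i):
= (-4 - 7i)(5i) / (0^2 + (-5)^2)
= (35 - 20i) / 25
Divide through by 5: (7 - 4i) / 5
= 7/5 - (4/5)i


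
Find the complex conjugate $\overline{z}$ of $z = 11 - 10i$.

If z = a + bi, then conjugate(z) = a - bi
conjugate(11 - 10i) = 11 + 10i


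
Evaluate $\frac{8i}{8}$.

Divisor is real, so divide each part by 8:
= i


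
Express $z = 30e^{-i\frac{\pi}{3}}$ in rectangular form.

a = r cos θ = 30 * 1/2 = 15
b = r sin θ = 30 * -sqrt(3)/2 = -15*sqrt(3)
z = 15 - 15*sqrt(3)i


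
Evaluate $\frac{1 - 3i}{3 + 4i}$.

Multiply numerator and denominator by conjugate (3 - 4i):
= (1 - 3i)(3 - 4i) / (3^2 + 4^2)
= (-9 - 13i) / 25
= -9/25 - (13/25)i


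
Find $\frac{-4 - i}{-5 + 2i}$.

Multiply numerator and denominator by conjugate (-5 - 2i):
= (-4 - i)(-5 - 2i) / ((-5)^2 + 2^2)
= (18 + 13i) / 29
= 18/29 + (13/29)i


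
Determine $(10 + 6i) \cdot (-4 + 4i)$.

(a1*a2 - b1*b2) + (a1*b2 + b1*a2)i
= (-40 - 24) + (40 + (-24))i
= -64 + 16i


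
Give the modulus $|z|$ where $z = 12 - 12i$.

|z| = sqrt(a^2 + b^2) = sqrt(12^2 + (-12)^2) = sqrt(288) = sqrt(288)


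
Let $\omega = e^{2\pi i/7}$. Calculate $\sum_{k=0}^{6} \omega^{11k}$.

Let ζ = ω^11 = e^(2πi·11/7). Since 7 ∤ 11, ζ ≠ 1.
Sum = Σ_{k=0}^{6} ζ^k = (ζ^7 - 1)/(ζ - 1) = (ω^{11·7} - 1)/(ζ - 1) = (1 - 1)/(ζ - 1) = 0


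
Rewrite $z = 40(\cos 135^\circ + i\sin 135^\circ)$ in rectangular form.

a = r cos θ = 40 * -sqrt(2)/2 = -20*sqrt(2)
b = r sin θ = 40 * sqrt(2)/2 = 20*sqrt(2)
z = -20*sqrt(2) + 20*sqrt(2)i


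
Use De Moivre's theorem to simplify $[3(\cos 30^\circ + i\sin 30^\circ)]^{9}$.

By De Moivre: z^n = r^n(cos(nθ) + i sin(nθ))
= 3^9(cos(9*30°) + i sin(9*30°))
= 19683(cos 270° + i sin 270°)
= -19683i


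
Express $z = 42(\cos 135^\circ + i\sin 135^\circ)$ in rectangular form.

a = r cos θ = 42 * -sqrt(2)/2 = -21*sqrt(2)
b = r sin θ = 42 * sqrt(2)/2 = 21*sqrt(2)
z = -21*sqrt(2) + 21*sqrt(2)i


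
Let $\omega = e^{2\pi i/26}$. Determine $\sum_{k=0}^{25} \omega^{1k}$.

Let ζ = ω^1 = e^(2πi·1/26). Since 26 ∤ 1, ζ ≠ 1.
Sum = Σ_{k=0}^{25} ζ^k = (ζ^26 - 1)/(ζ - 1) = (ω^{1·26} - 1)/(ζ - 1) = (1 - 1)/(ζ - 1) = 0


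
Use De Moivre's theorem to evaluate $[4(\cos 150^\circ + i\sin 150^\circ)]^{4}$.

By De Moivre: z^n = r^n(cos(nθ) + i sin(nθ))
= 4^4(cos(4*150°) + i sin(4*150°))
= 256(cos 240° + i sin 240°)
= -128 - 128*sqrt(3)i


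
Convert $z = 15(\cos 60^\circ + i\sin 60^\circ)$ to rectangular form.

a = r cos θ = 15 * 1/2 = 15/2
b = r sin θ = 15 * sqrt(3)/2 = 15*sqrt(3)/2
z = 15/2 + (15*sqrt(3)/2)i


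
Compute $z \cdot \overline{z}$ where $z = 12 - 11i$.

z * conjugate(z) = |z|^2 = a^2 + b^2
= 12^2 + (-11)^2 = 265


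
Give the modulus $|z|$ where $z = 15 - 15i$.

|z| = sqrt(a^2 + b^2) = sqrt(15^2 + (-15)^2) = sqrt(450) = sqrt(450)


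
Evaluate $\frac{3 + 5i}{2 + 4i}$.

Multiply numerator and denominator by conjugate (2 - 4i):
= (3 + 5i)(2 - 4i) / (2^2 + 4^2)
= (26 - 2i) / 20
Divide through by 2: (13 - i) / 10
= 13/10 - (1/10)i


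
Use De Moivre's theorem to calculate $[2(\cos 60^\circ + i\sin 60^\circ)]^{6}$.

By De Moivre: z^n = r^n(cos(nθ) + i sin(nθ))
= 2^6(cos(6*60°) + i sin(6*60°))
= 64(cos 0° + i sin 0°)
= 64


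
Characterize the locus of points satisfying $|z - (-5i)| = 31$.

|z - z0| = r describes a circle centered at z0 with radius r
Here z0 = -5i and r = 31
Locus: Circle centered at (0, -5) with radius 31


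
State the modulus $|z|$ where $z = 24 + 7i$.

|z| = sqrt(a^2 + b^2) = sqrt(24^2 + 7^2) = sqrt(625) = 25


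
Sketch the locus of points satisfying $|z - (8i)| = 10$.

|z - z0| = r describes a circle centered at z0 with radius r
Here z0 = 8i and r = 10
Locus: Circle centered at (0, 8) with radius 10


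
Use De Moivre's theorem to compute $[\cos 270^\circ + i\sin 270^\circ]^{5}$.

By De Moivre: z^n = r^n(cos(nθ) + i sin(nθ))
= 1^5(cos(5*270°) + i sin(5*270°))
= 1(cos 270° + i sin 270°)
= -i


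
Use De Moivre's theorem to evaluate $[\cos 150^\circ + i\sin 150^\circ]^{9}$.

By De Moivre: z^n = r^n(cos(nθ) + i sin(nθ))
= 1^9(cos(9*150°) + i sin(9*150°))
= 1(cos 270° + i sin 270°)
= -i


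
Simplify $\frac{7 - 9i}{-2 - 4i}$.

Multiply numerator and denominator by conjugate (-2 + 4i):
= (7 - 9i)(-2 + 4i) / ((-2)^2 + (-4)^2)
= (22 + 46i) / 20
Divide through by 2: (11 + 23i) / 10
= 11/10 + (23/10)i


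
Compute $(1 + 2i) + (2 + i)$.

(1 + 2) + (2 + 1)i = 3 + 3i


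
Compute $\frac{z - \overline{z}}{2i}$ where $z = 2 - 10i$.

z - conjugate(z) = 2bi
(z - conjugate(z))/(2i) = 2bi/(2i) = b = -10


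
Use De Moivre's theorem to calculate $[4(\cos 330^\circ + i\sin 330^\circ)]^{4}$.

By De Moivre: z^n = r^n(cos(nθ) + i sin(nθ))
= 4^4(cos(4*330°) + i sin(4*330°))
= 256(cos 240° + i sin 240°)
= -128 - 128*sqrt(3)i


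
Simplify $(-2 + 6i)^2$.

(a + bi)^2 = a^2 - b^2 + 2abi
= (-2)^2 - 6^2 + 2*(-2)*6i
= -32 - 24i


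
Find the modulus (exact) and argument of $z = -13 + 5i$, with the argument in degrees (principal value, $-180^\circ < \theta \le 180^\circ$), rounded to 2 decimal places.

|z| = sqrt((-13)^2 + 5^2) = sqrt(194)
arg(z) = arctan(b/a) = arctan(5/-13) (quadrant-adjusted) = 158.96°


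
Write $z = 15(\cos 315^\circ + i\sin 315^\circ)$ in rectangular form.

a = r cos θ = 15 * sqrt(2)/2 = 15*sqrt(2)/2
b = r sin θ = 15 * -sqrt(2)/2 = -15*sqrt(2)/2
z = 15*sqrt(2)/2 - (15*sqrt(2)/2)i


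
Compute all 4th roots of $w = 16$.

|w| = 16, arg(w) = 0°
Root modulus = 16^(1/4) = 2
Root arguments: θ_k = (0° + 360°k)/4 for k = 0, 1, ..., 3
Roots: 2, 2i, -2, -2i


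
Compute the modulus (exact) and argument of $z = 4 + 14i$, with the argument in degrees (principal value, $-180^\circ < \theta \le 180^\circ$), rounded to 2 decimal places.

|z| = sqrt(4^2 + 14^2) = sqrt(212)
arg(z) = arctan(b/a) = arctan(14/4) (quadrant-adjusted) = 74.05°


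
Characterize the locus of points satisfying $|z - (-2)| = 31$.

|z - z0| = r describes a circle centered at z0 with radius r
Here z0 = -2 and r = 31
Locus: Circle centered at (-2, 0) with radius 31


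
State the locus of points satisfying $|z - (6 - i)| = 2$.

|z - z0| = r describes a circle centered at z0 with radius r
Here z0 = 6 - i and r = 2
Locus: Circle centered at (6, -1) with radius 2


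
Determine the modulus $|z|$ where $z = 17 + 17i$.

|z| = sqrt(a^2 + b^2) = sqrt(17^2 + 17^2) = sqrt(578) = sqrt(578)


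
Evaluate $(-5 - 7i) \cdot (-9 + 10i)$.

(a1*a2 - b1*b2) + (a1*b2 + b1*a2)i
= (45 - (-70)) + (-50 + 63)i
= 115 + 13i


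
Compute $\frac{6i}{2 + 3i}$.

Multiply numerator and denominator by conjugate (2 - 3i):
= (6i)(2 - 3i) / (2^2 + 3^2)
= (18 + 12i) / 13
= 18/13 + (12/13)i


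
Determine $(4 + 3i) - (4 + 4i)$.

(4 - 4) + (3 - 4)i = -i


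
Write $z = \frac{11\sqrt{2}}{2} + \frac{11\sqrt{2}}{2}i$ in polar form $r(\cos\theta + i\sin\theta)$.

r = |z| = sqrt(a^2 + b^2) = sqrt((11*sqrt(2)/2)^2 + (11*sqrt(2)/2)^2) = sqrt(121/2 + 121/2) = sqrt(121) = 11
θ = arctan(b/a) = arctan(7.7782/7.7782) (quadrant-adjusted) = 45°
z = 11(cos 45° + i sin 45°)


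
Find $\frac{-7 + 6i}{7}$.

Divisor is real, so divide each part by 7:
= -1 + (6/7)i


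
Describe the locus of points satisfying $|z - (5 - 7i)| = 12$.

|z - z0| = r describes a circle centered at z0 with radius r
Here z0 = 5 - 7i and r = 12
Locus: Circle centered at (5, -7) with radius 12


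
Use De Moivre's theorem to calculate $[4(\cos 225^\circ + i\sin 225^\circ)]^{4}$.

By De Moivre: z^n = r^n(cos(nθ) + i sin(nθ))
= 4^4(cos(4*225°) + i sin(4*225°))
= 256(cos 180° + i sin 180°)
= -256


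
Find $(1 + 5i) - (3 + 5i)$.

(1 - 3) + (5 - 5)i = -2


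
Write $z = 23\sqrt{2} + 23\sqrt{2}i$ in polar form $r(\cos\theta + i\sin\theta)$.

r = |z| = sqrt(a^2 + b^2) = sqrt((23*sqrt(2))^2 + (23*sqrt(2))^2) = sqrt(1058 + 1058) = sqrt(2116) = 46
θ = arctan(b/a) = arctan(32.5269/32.5269) (quadrant-adjusted) = 45°
z = 46(cos 45° + i sin 45°)


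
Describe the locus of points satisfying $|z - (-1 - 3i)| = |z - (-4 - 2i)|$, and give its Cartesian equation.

|z - z1| = |z - z2| means z is equidistant from z1 and z2,
i.e. the perpendicular bisector of the segment from (-1, -3) to (-4, -2) (midpoint (-5/2, -5/2)).
With z = x + yi, square both sides:
(x - (-1))^2 + (y - (-3))^2 = (x - (-4))^2 + (y - (-2))^2
The x^2 and y^2 terms cancel: -6x + 2y = 20 - 10 = 10
Simplify: 3x - y = -5
Locus: Perpendicular bisector of the segment from (-1, -3) to (-4, -2): the line 3x - y = -5


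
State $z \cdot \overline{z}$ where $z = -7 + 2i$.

z * conjugate(z) = |z|^2 = a^2 + b^2
= (-7)^2 + 2^2 = 53


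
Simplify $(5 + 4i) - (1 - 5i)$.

(5 - 1) + (4 - (-5))i = 4 + 9i


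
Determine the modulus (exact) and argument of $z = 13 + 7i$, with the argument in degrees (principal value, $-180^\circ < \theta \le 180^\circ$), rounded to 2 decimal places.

|z| = sqrt(13^2 + 7^2) = sqrt(218)
arg(z) = arctan(b/a) = arctan(7/13) (quadrant-adjusted) = 28.30°


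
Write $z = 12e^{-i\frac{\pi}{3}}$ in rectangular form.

a = r cos θ = 12 * 1/2 = 6
b = r sin θ = 12 * -sqrt(3)/2 = -6*sqrt(3)
z = 6 - 6*sqrt(3)i


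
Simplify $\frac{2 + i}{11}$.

Divisor is real, so divide each part by 11:
= 2/11 + (1/11)i


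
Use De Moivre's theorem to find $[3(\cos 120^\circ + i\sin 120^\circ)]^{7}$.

By De Moivre: z^n = r^n(cos(nθ) + i sin(nθ))
= 3^7(cos(7*120°) + i sin(7*120°))
= 2187(cos 120° + i sin 120°)
= -2187/2 + (2187*sqrt(3)/2)i


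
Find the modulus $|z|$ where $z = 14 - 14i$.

|z| = sqrt(a^2 + b^2) = sqrt(14^2 + (-14)^2) = sqrt(392) = sqrt(392)


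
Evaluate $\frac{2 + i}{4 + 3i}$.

Multiply numerator and denominator by conjugate (4 - 3i):
= (2 + i)(4 - 3i) / (4^2 + 3^2)
= (11 - 2i) / 25
= 11/25 - (2/25)i


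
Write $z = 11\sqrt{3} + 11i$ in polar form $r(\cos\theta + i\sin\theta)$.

r = |z| = sqrt(a^2 + b^2) = sqrt((11*sqrt(3))^2 + (11)^2) = sqrt(363 + 121) = sqrt(484) = 22
θ = arctan(b/a) = arctan(11/19.0526) (quadrant-adjusted) = 30°
z = 22(cos 30° + i sin 30°)


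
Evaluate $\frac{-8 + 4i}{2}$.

Divisor is real, so divide each part by 2:
= -4 + 2i


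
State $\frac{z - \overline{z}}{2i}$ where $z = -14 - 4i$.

z - conjugate(z) = 2bi
(z - conjugate(z))/(2i) = 2bi/(2i) = b = -4


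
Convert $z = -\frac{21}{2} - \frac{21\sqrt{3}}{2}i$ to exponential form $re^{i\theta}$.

r = |z| = sqrt((-21/2)^2 + (-21*sqrt(3)/2)^2) = sqrt(441/4 + 1323/4) = sqrt(441) = 21
θ = arctan(b/a) = arctan(-18.1865/-10.5) (quadrant-adjusted) = -120° = -2π/3
z = 21e^(-i*2π/3)


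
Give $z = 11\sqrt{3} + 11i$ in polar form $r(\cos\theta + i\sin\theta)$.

r = |z| = sqrt(a^2 + b^2) = sqrt((11*sqrt(3))^2 + (11)^2) = sqrt(363 + 121) = sqrt(484) = 22
θ = arctan(b/a) = arctan(11/19.0526) (quadrant-adjusted) = 30°
z = 22(cos 30° + i sin 30°)


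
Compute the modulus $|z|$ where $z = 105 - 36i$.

|z| = sqrt(a^2 + b^2) = sqrt(105^2 + (-36)^2) = sqrt(12321) = 111


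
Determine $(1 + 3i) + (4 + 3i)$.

(1 + 4) + (3 + 3)i = 5 + 6i


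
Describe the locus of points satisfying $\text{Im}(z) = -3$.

Im(z) = y where z = x + yi; the equation y = -3 is satisfied by all points with that y-coordinate
Locus: Horizontal line y = -3


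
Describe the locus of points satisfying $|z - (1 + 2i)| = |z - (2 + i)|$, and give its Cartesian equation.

|z - z1| = |z - z2| means z is equidistant from z1 and z2,
i.e. the perpendicular bisector of the segment from (1, 2) to (2, 1) (midpoint (3/2, 3/2)).
With z = x + yi, square both sides:
(x - 1)^2 + (y - 2)^2 = (x - 2)^2 + (y - 1)^2
The x^2 and y^2 terms cancel: 2x + (-2)y = 5 - 5 = 0
Simplify: x - y = 0
Locus: Perpendicular bisector of the segment from (1, 2) to (2, 1): the line x - y = 0


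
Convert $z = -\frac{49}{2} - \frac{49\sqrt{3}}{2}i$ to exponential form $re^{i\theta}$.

r = |z| = sqrt((-49/2)^2 + (-49*sqrt(3)/2)^2) = sqrt(2401/4 + 7203/4) = sqrt(2401) = 49
θ = arctan(b/a) = arctan(-42.4352/-24.5) (quadrant-adjusted) = -120° = -2π/3
z = 49e^(-i*2π/3)


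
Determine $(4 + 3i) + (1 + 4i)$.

(4 + 1) + (3 + 4)i = 5 + 7i


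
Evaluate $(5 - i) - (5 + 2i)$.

(5 - 5) + (-1 - 2)i = -3i


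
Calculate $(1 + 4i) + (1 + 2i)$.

(1 + 1) + (4 + 2)i = 2 + 6i


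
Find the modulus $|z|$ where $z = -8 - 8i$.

|z| = sqrt(a^2 + b^2) = sqrt((-8)^2 + (-8)^2) = sqrt(128) = sqrt(128)


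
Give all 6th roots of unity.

ω_k = e^(2πik/6) = cos(2πk/6) + i sin(2πk/6) for k = 0, 1, ..., 5
Roots: 1, 1/2 + (sqrt(3)/2)i, -1/2 + (sqrt(3)/2)i, -1, -1/2 - (sqrt(3)/2)i, 1/2 - (sqrt(3)/2)i


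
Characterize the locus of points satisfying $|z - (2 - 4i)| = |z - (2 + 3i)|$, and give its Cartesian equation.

|z - z1| = |z - z2| means z is equidistant from z1 and z2,
i.e. the perpendicular bisector of the segment from (2, -4) to (2, 3) (midpoint (2, -1/2)).
With z = x + yi, square both sides:
(x - 2)^2 + (y - (-4))^2 = (x - 2)^2 + (y - 3)^2
The x^2 and y^2 terms cancel: 0x + 14y = 13 - 20 = -7
Simplify: y = -1/2
Locus: Perpendicular bisector of the segment from (2, -4) to (2, 3): the line y = -1/2


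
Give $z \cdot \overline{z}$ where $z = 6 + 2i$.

z * conjugate(z) = |z|^2 = a^2 + b^2
= 6^2 + 2^2 = 40


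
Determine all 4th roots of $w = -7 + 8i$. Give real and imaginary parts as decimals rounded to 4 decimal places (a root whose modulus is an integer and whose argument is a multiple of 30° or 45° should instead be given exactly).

|w| = sqrt(113) ≈ 10.630146, arg(w) ≈ 131.185925°
Root modulus = sqrt(113)^(1/4) ≈ 1.805655
Root arguments: θ_k = (arg(w) + 360°k)/4 for k = 0, 1, ..., 3
Compute each root as (root modulus)(cos θ_k + i sin θ_k) using full-precision intermediates, then round to 4 decimal places.
Roots: 1.5178 + 0.9780i, -0.9780 + 1.5178i, -1.5178 - 0.9780i, 0.9780 - 1.5178i


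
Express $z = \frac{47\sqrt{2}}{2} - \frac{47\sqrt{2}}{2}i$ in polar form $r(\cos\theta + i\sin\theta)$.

r = |z| = sqrt(a^2 + b^2) = sqrt((47*sqrt(2)/2)^2 + (-47*sqrt(2)/2)^2) = sqrt(2209/2 + 2209/2) = sqrt(2209) = 47
θ = arctan(b/a) = arctan(-33.234/33.234) (quadrant-adjusted) = 315°
z = 47(cos 315° + i sin 315°)


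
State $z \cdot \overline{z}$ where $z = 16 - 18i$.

z * conjugate(z) = |z|^2 = a^2 + b^2
= 16^2 + (-18)^2 = 580


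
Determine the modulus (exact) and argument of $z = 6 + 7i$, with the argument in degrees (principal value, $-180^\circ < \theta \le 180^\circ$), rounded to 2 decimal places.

|z| = sqrt(6^2 + 7^2) = sqrt(85)
arg(z) = arctan(b/a) = arctan(7/6) (quadrant-adjusted) = 49.40°


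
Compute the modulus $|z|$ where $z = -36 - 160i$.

|z| = sqrt(a^2 + b^2) = sqrt((-36)^2 + (-160)^2) = sqrt(26896) = 164


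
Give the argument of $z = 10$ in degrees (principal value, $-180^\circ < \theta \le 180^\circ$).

b = 0 and a > 0, so z lies on the positive real axis: θ = 0°


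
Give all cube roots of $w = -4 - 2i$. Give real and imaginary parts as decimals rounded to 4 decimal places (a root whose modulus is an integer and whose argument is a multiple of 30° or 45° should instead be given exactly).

|w| = sqrt(20) ≈ 4.472136, arg(w) ≈ 206.565051°
Root modulus = sqrt(20)^(1/3) ≈ 1.647549
Root arguments: θ_k = (arg(w) + 360°k)/3 for k = 0, 1, ..., 2
Compute each root as (root modulus)(cos θ_k + i sin θ_k) using full-precision intermediates, then round to 4 decimal places.
Roots: 0.5943 + 1.5366i, -1.6279 - 0.2536i, 1.0336 - 1.2830i


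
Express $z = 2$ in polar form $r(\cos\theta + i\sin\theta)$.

r = |z| = sqrt(a^2 + b^2) = sqrt((2)^2 + (0)^2) = sqrt(4 + 0) = sqrt(4) = 2
b = 0 and a > 0, so z lies on the positive real axis: θ = 0°
z = 2(cos 0° + i sin 0°)


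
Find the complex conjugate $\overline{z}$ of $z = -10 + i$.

If z = a + bi, then conjugate(z) = a - bi
conjugate(-10 + i) = -10 - i


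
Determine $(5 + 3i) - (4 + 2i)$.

(5 - 4) + (3 - 2)i = 1 + i


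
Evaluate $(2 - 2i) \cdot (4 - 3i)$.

(a1*a2 - b1*b2) + (a1*b2 + b1*a2)i
= (8 - 6) + (-6 + (-8))i
= 2 - 14i


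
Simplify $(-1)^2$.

(a + bi)^2 = a^2 - b^2 + 2abi
= (-1)^2 - 0^2 + 2*(-1)*0i
= 1


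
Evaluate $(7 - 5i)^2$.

(a + bi)^2 = a^2 - b^2 + 2abi
= 7^2 - (-5)^2 + 2*7*(-5)i
= 24 - 70i


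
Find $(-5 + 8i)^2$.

(a + bi)^2 = a^2 - b^2 + 2abi
= (-5)^2 - 8^2 + 2*(-5)*8i
= -39 - 80i


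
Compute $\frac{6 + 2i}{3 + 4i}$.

Multiply numerator and denominator by conjugate (3 - 4i):
= (6 + 2i)(3 - 4i) / (3^2 + 4^2)
= (26 - 18i) / 25
= 26/25 - (18/25)i


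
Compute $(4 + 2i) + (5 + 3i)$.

(4 + 5) + (2 + 3)i = 9 + 5i


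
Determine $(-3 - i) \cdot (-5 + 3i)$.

(a1*a2 - b1*b2) + (a1*b2 + b1*a2)i
= (15 - (-3)) + (-9 + 5)i
= 18 - 4i


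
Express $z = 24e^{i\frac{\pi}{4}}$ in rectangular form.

a = r cos θ = 24 * sqrt(2)/2 = 12*sqrt(2)
b = r sin θ = 24 * sqrt(2)/2 = 12*sqrt(2)
z = 12*sqrt(2) + 12*sqrt(2)i


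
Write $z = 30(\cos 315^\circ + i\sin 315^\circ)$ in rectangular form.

a = r cos θ = 30 * sqrt(2)/2 = 15*sqrt(2)
b = r sin θ = 30 * -sqrt(2)/2 = -15*sqrt(2)
z = 15*sqrt(2) - 15*sqrt(2)i


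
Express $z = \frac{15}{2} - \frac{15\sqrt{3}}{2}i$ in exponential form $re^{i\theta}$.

r = |z| = sqrt((15/2)^2 + (-15*sqrt(3)/2)^2) = sqrt(225/4 + 675/4) = sqrt(225) = 15
θ = arctan(b/a) = arctan(-12.9904/7.5) (quadrant-adjusted) = -60° = -π/3
z = 15e^(-i*π/3)


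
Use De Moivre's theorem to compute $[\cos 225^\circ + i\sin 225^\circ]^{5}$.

By De Moivre: z^n = r^n(cos(nθ) + i sin(nθ))
= 1^5(cos(5*225°) + i sin(5*225°))
= 1(cos 45° + i sin 45°)
= sqrt(2)/2 + (sqrt(2)/2)i


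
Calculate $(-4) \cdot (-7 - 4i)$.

(a1*a2 - b1*b2) + (a1*b2 + b1*a2)i
= (28 - 0) + (16 + 0)i
= 28 + 16i


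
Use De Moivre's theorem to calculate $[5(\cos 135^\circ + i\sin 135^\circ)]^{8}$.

By De Moivre: z^n = r^n(cos(nθ) + i sin(nθ))
= 5^8(cos(8*135°) + i sin(8*135°))
= 390625(cos 0° + i sin 0°)
= 390625


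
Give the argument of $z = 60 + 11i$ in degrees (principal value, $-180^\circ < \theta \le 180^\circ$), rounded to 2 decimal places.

θ = arctan(b/a) = arctan(11/60) (quadrant-adjusted) = 10.39°


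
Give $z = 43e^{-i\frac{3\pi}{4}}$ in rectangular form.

a = r cos θ = 43 * -sqrt(2)/2 = -43*sqrt(2)/2
b = r sin θ = 43 * -sqrt(2)/2 = -43*sqrt(2)/2
z = -43*sqrt(2)/2 - (43*sqrt(2)/2)i


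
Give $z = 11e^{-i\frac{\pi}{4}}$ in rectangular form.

a = r cos θ = 11 * sqrt(2)/2 = 11*sqrt(2)/2
b = r sin θ = 11 * -sqrt(2)/2 = -11*sqrt(2)/2
z = 11*sqrt(2)/2 - (11*sqrt(2)/2)i


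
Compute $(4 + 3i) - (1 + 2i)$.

(4 - 1) + (3 - 2)i = 3 + i


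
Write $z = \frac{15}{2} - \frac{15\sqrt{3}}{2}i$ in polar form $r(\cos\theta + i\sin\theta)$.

r = |z| = sqrt(a^2 + b^2) = sqrt((15/2)^2 + (-15*sqrt(3)/2)^2) = sqrt(225/4 + 675/4) = sqrt(225) = 15
θ = arctan(b/a) = arctan(-12.9904/7.5) (quadrant-adjusted) = 300°
z = 15(cos 300° + i sin 300°)


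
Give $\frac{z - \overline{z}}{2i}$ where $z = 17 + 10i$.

z - conjugate(z) = 2bi
(z - conjugate(z))/(2i) = 2bi/(2i) = b = 10


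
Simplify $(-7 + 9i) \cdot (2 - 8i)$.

(a1*a2 - b1*b2) + (a1*b2 + b1*a2)i
= (-14 - (-72)) + (56 + 18)i
= 58 + 74i


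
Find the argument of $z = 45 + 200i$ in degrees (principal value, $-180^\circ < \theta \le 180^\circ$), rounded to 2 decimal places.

θ = arctan(b/a) = arctan(200/45) (quadrant-adjusted) = 77.32°


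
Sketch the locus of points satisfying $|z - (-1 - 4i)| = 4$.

|z - z0| = r describes a circle centered at z0 with radius r
Here z0 = -1 - 4i and r = 4
Locus: Circle centered at (-1, -4) with radius 4


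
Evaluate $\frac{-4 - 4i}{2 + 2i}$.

Multiply numerator and denominator by conjugate (2 - 2i):
= (-4 - 4i)(2 - 2i) / (2^2 + 2^2)
= (-16) / 8
= -2


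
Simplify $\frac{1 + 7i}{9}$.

Divisor is real, so divide each part by 9:
= 1/9 + (7/9)i


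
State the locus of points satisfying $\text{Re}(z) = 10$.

Re(z) = x where z = x + yi; the equation x = 10 is satisfied by all points with that x-coordinate
Locus: Vertical line x = 10


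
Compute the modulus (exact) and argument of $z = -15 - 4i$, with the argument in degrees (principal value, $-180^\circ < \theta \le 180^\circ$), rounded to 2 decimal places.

|z| = sqrt((-15)^2 + (-4)^2) = sqrt(241)
arg(z) = arctan(b/a) = arctan(-4/-15) (quadrant-adjusted) = -165.07°


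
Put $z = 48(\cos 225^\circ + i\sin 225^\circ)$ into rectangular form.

a = r cos θ = 48 * -sqrt(2)/2 = -24*sqrt(2)
b = r sin θ = 48 * -sqrt(2)/2 = -24*sqrt(2)
z = -24*sqrt(2) - 24*sqrt(2)i


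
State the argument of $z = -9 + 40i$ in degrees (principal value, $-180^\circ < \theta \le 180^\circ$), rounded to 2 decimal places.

θ = arctan(b/a) = arctan(40/-9) (quadrant-adjusted) = 102.68°


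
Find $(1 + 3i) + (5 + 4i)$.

(1 + 5) + (3 + 4)i = 6 + 7i


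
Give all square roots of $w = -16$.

|w| = 16, arg(w) = 180°
Root modulus = 16^(1/2) = 4
Root arguments: θ_k = (180° + 360°k)/2 for k = 0, 1, ..., 1
Roots: 4i, -4i


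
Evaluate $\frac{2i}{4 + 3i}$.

Multiply numerator and denominator by conjugate (4 - 3i):
= (2i)(4 - 3i) / (4^2 + 3^2)
= (6 + 8i) / 25
= 6/25 + (8/25)i


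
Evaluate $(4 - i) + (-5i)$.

(4 + 0) + (-1 + (-5))i = 4 - 6i


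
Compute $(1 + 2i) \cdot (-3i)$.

(a1*a2 - b1*b2) + (a1*b2 + b1*a2)i
= (0 - (-6)) + (-3 + 0)i
= 6 - 3i


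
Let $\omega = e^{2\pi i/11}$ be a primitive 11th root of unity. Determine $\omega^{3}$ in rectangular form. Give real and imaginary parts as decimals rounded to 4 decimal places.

ω^3 = e^(2πi·3/11) = e^(i·6π/11)
= cos(6π/11) + i sin(6π/11)
= -0.1423 + 0.9898i


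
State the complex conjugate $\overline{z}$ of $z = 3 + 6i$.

If z = a + bi, then conjugate(z) = a - bi
conjugate(3 + 6i) = 3 - 6i


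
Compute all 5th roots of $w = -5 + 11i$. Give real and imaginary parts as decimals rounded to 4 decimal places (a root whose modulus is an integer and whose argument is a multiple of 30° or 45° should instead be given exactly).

|w| = sqrt(146) ≈ 12.083046, arg(w) ≈ 114.443955°
Root modulus = sqrt(146)^(1/5) ≈ 1.646021
Root arguments: θ_k = (arg(w) + 360°k)/5 for k = 0, 1, ..., 4
Compute each root as (root modulus)(cos θ_k + i sin θ_k) using full-precision intermediates, then round to 4 decimal places.
Roots: 1.5164 + 0.6402i, -0.1403 + 1.6400i, -1.6031 + 0.3734i, -0.8505 - 1.4093i, 1.0775 - 1.2444i


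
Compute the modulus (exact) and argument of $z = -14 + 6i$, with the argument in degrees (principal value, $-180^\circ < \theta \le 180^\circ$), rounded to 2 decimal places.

|z| = sqrt((-14)^2 + 6^2) = sqrt(232)
arg(z) = arctan(b/a) = arctan(6/-14) (quadrant-adjusted) = 156.80°


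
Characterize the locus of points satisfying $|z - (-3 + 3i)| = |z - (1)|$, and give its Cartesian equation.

|z - z1| = |z - z2| means z is equidistant from z1 and z2,
i.e. the perpendicular bisector of the segment from (-3, 3) to (1, 0) (midpoint (-1, 3/2)).
With z = x + yi, square both sides:
(x - (-3))^2 + (y - 3)^2 = (x - 1)^2 + (y - 0)^2
The x^2 and y^2 terms cancel: 8x + (-6)y = 1 - 18 = -17
Simplify: 8x - 6y = -17
Locus: Perpendicular bisector of the segment from (-3, 3) to (1, 0): the line 8x - 6y = -17


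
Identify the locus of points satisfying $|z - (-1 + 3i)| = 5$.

|z - z0| = r describes a circle centered at z0 with radius r
Here z0 = -1 + 3i and r = 5
Locus: Circle centered at (-1, 3) with radius 5


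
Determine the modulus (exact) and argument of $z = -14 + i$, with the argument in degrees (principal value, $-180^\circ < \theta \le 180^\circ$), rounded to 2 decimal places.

|z| = sqrt((-14)^2 + 1^2) = sqrt(197)
arg(z) = arctan(b/a) = arctan(1/-14) (quadrant-adjusted) = 175.91°


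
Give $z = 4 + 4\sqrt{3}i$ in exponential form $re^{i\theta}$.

r = |z| = sqrt((4)^2 + (4*sqrt(3))^2) = sqrt(16 + 48) = sqrt(64) = 8
θ = arctan(b/a) = arctan(6.9282/4) (quadrant-adjusted) = 60° = π/3
z = 8e^(i*π/3)


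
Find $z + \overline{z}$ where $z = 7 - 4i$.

z + conjugate(z) = (a + bi) + (a - bi) = 2a
= 2 * 7 = 14


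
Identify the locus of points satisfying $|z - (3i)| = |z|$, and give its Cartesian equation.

|z - z1| = |z - z2| means z is equidistant from z1 and z2,
i.e. the perpendicular bisector of the segment from (0, 3) to (0, 0) (midpoint (0, 3/2)).
With z = x + yi, square both sides:
(x - 0)^2 + (y - 3)^2 = (x - 0)^2 + (y - 0)^2
The x^2 and y^2 terms cancel: 0x + (-6)y = 0 - 9 = -9
Simplify: y = 3/2
Locus: Perpendicular bisector of the segment from (0, 3) to (0, 0): the line y = 3/2


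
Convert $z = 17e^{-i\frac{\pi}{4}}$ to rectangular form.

a = r cos θ = 17 * sqrt(2)/2 = 17*sqrt(2)/2
b = r sin θ = 17 * -sqrt(2)/2 = -17*sqrt(2)/2
z = 17*sqrt(2)/2 - (17*sqrt(2)/2)i


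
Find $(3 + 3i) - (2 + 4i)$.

(3 - 2) + (3 - 4)i = 1 - i


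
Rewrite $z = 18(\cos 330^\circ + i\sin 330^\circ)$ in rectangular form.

a = r cos θ = 18 * sqrt(3)/2 = 9*sqrt(3)
b = r sin θ = 18 * -1/2 = -9
z = 9*sqrt(3) - 9i


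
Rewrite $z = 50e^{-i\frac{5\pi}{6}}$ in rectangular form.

a = r cos θ = 50 * -sqrt(3)/2 = -25*sqrt(3)
b = r sin θ = 50 * -1/2 = -25
z = -25*sqrt(3) - 25i


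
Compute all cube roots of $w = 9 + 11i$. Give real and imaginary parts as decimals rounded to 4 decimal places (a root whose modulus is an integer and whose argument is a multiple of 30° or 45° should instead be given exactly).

|w| = sqrt(202) ≈ 14.212670, arg(w) ≈ 50.710593°
Root modulus = sqrt(202)^(1/3) ≈ 2.422285
Root arguments: θ_k = (arg(w) + 360°k)/3 for k = 0, 1, ..., 2
Compute each root as (root modulus)(cos θ_k + i sin θ_k) using full-precision intermediates, then round to 4 decimal places.
Roots: 2.3176 + 0.7043i, -1.7688 + 1.6550i, -0.5489 - 2.3593i


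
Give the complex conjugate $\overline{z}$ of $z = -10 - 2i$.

If z = a + bi, then conjugate(z) = a - bi
conjugate(-10 - 2i) = -10 + 2i


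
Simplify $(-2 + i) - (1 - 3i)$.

(-2 - 1) + (1 - (-3))i = -3 + 4i


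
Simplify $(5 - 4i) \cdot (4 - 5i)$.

(a1*a2 - b1*b2) + (a1*b2 + b1*a2)i
= (20 - 20) + (-25 + (-16))i
= -41i


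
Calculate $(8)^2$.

(a + bi)^2 = a^2 - b^2 + 2abi
= 8^2 - 0^2 + 2*8*0i
= 64


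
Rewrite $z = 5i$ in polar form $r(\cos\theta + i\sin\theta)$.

r = |z| = sqrt(a^2 + b^2) = sqrt((0)^2 + (5)^2) = sqrt(0 + 25) = sqrt(25) = 5
a = 0 and b > 0, so z lies on the positive imaginary axis: θ = 90°
z = 5(cos 90° + i sin 90°)


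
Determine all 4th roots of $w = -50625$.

|w| = 50625, arg(w) = 180°
Root modulus = 50625^(1/4) = 15
Root arguments: θ_k = (180° + 360°k)/4 for k = 0, 1, ..., 3
Roots: 15*sqrt(2)/2 + (15*sqrt(2)/2)i, -15*sqrt(2)/2 + (15*sqrt(2)/2)i, -15*sqrt(2)/2 - (15*sqrt(2)/2)i, 15*sqrt(2)/2 - (15*sqrt(2)/2)i


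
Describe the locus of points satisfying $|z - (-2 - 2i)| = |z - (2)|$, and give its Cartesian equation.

|z - z1| = |z - z2| means z is equidistant from z1 and z2,
i.e. the perpendicular bisector of the segment from (-2, -2) to (2, 0) (midpoint (0, -1)).
With z = x + yi, square both sides:
(x - (-2))^2 + (y - (-2))^2 = (x - 2)^2 + (y - 0)^2
The x^2 and y^2 terms cancel: 8x + 4y = 4 - 8 = -4
Simplify: 2x + y = -1
Locus: Perpendicular bisector of the segment from (-2, -2) to (2, 0): the line 2x + y = -1


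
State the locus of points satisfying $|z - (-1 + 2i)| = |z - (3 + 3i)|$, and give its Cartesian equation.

|z - z1| = |z - z2| means z is equidistant from z1 and z2,
i.e. the perpendicular bisector of the segment from (-1, 2) to (3, 3) (midpoint (1, 5/2)).
With z = x + yi, square both sides:
(x - (-1))^2 + (y - 2)^2 = (x - 3)^2 + (y - 3)^2
The x^2 and y^2 terms cancel: 8x + 2y = 18 - 5 = 13
Simplify: 8x + 2y = 13
Locus: Perpendicular bisector of the segment from (-1, 2) to (3, 3): the line 8x + 2y = 13


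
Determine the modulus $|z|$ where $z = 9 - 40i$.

|z| = sqrt(a^2 + b^2) = sqrt(9^2 + (-40)^2) = sqrt(1681) = 41


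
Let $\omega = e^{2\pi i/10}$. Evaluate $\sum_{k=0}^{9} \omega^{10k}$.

Since 10 divides 10, ω^10 = (ω^10)^1 = 1^1 = 1, so every term is 1.
Sum = 10 · 1 = 10


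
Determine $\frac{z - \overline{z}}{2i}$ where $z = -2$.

z - conjugate(z) = 2bi
(z - conjugate(z))/(2i) = 2bi/(2i) = b = 0


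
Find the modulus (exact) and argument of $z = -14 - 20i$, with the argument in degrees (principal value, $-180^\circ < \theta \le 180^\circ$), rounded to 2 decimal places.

|z| = sqrt((-14)^2 + (-20)^2) = sqrt(596)
arg(z) = arctan(b/a) = arctan(-20/-14) (quadrant-adjusted) = -124.99°


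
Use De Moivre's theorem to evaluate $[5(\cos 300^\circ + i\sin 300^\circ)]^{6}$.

By De Moivre: z^n = r^n(cos(nθ) + i sin(nθ))
= 5^6(cos(6*300°) + i sin(6*300°))
= 15625(cos 0° + i sin 0°)
= 15625


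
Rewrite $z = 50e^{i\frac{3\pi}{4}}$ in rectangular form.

a = r cos θ = 50 * -sqrt(2)/2 = -25*sqrt(2)
b = r sin θ = 50 * sqrt(2)/2 = 25*sqrt(2)
z = -25*sqrt(2) + 25*sqrt(2)i


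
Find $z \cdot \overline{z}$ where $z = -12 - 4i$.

z * conjugate(z) = |z|^2 = a^2 + b^2
= (-12)^2 + (-4)^2 = 160


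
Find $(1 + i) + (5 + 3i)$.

(1 + 5) + (1 + 3)i = 6 + 4i


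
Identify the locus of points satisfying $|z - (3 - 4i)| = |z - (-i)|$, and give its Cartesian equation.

|z - z1| = |z - z2| means z is equidistant from z1 and z2,
i.e. the perpendicular bisector of the segment from (3, -4) to (0, -1) (midpoint (3/2, -5/2)).
With z = x + yi, square both sides:
(x - 3)^2 + (y - (-4))^2 = (x - 0)^2 + (y - (-1))^2
The x^2 and y^2 terms cancel: -6x + 6y = 1 - 25 = -24
Simplify: x - y = 4
Locus: Perpendicular bisector of the segment from (3, -4) to (0, -1): the line x - y = 4


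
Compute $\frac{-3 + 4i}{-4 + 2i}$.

Multiply numerator and denominator by conjugate (-4 - 2i):
= (-3 + 4i)(-4 - 2i) / ((-4)^2 + 2^2)
= (20 - 10i) / 20
Divide through by 10: (2 - i) / 2
= 1 - (1/2)i


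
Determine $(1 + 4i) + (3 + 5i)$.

(1 + 3) + (4 + 5)i = 4 + 9i


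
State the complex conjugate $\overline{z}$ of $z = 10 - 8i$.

If z = a + bi, then conjugate(z) = a - bi
conjugate(10 - 8i) = 10 + 8i


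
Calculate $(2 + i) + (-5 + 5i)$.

(2 + (-5)) + (1 + 5)i = -3 + 6i


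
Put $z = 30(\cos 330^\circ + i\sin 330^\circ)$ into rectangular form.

a = r cos θ = 30 * sqrt(3)/2 = 15*sqrt(3)
b = r sin θ = 30 * -1/2 = -15
z = 15*sqrt(3) - 15i


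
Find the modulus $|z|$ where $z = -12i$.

|z| = sqrt(a^2 + b^2) = sqrt(0^2 + (-12)^2) = sqrt(144) = 12


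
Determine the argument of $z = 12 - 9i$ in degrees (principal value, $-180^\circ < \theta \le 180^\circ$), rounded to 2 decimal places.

θ = arctan(b/a) = arctan(-9/12) (quadrant-adjusted) = -36.87°


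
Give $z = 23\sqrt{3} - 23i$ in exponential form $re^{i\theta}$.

r = |z| = sqrt((23*sqrt(3))^2 + (-23)^2) = sqrt(1587 + 529) = sqrt(2116) = 46
θ = arctan(b/a) = arctan(-23/39.8372) (quadrant-adjusted) = -30° = -π/6
z = 46e^(-i*π/6)


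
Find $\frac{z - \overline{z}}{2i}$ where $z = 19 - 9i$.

z - conjugate(z) = 2bi
(z - conjugate(z))/(2i) = 2bi/(2i) = b = -9


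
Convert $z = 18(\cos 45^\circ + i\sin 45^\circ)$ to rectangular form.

a = r cos θ = 18 * sqrt(2)/2 = 9*sqrt(2)
b = r sin θ = 18 * sqrt(2)/2 = 9*sqrt(2)
z = 9*sqrt(2) + 9*sqrt(2)i


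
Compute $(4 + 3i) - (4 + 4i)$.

(4 - 4) + (3 - 4)i = -i


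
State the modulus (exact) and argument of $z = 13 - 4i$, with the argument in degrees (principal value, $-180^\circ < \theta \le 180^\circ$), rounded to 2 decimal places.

|z| = sqrt(13^2 + (-4)^2) = sqrt(185)
arg(z) = arctan(b/a) = arctan(-4/13) (quadrant-adjusted) = -17.10°


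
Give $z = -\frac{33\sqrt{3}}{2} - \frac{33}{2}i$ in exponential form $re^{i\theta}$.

r = |z| = sqrt((-33*sqrt(3)/2)^2 + (-33/2)^2) = sqrt(3267/4 + 1089/4) = sqrt(1089) = 33
θ = arctan(b/a) = arctan(-16.5/-28.5788) (quadrant-adjusted) = 210° = 7π/6
z = 33e^(i*7π/6)


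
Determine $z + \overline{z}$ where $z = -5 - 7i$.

z + conjugate(z) = (a + bi) + (a - bi) = 2a
= 2 * (-5) = -10


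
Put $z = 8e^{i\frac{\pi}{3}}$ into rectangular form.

a = r cos θ = 8 * 1/2 = 4
b = r sin θ = 8 * sqrt(3)/2 = 4*sqrt(3)
z = 4 + 4*sqrt(3)i


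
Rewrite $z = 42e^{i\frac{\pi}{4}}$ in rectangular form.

a = r cos θ = 42 * sqrt(2)/2 = 21*sqrt(2)
b = r sin θ = 42 * sqrt(2)/2 = 21*sqrt(2)
z = 21*sqrt(2) + 21*sqrt(2)i


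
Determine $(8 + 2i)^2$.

(a + bi)^2 = a^2 - b^2 + 2abi
= 8^2 - 2^2 + 2*8*2i
= 60 + 32i


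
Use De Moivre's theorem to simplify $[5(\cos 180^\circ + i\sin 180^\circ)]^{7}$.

By De Moivre: z^n = r^n(cos(nθ) + i sin(nθ))
= 5^7(cos(7*180°) + i sin(7*180°))
= 78125(cos 180° + i sin 180°)
= -78125


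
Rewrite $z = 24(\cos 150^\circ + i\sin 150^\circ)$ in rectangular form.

a = r cos θ = 24 * -sqrt(3)/2 = -12*sqrt(3)
b = r sin θ = 24 * 1/2 = 12
z = -12*sqrt(3) + 12i


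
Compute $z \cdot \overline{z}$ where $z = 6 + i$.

z * conjugate(z) = |z|^2 = a^2 + b^2
= 6^2 + 1^2 = 37


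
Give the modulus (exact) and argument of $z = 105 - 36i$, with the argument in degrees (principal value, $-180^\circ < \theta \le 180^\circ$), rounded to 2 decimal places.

|z| = sqrt(105^2 + (-36)^2) = 111
arg(z) = arctan(b/a) = arctan(-36/105) (quadrant-adjusted) = -18.92°


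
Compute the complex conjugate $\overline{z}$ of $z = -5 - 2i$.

If z = a + bi, then conjugate(z) = a - bi
conjugate(-5 - 2i) = -5 + 2i


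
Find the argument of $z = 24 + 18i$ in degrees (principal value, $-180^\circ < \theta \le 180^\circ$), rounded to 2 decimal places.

θ = arctan(b/a) = arctan(18/24) (quadrant-adjusted) = 36.87°


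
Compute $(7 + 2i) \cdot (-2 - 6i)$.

(a1*a2 - b1*b2) + (a1*b2 + b1*a2)i
= (-14 - (-12)) + (-42 + (-4))i
= -2 - 46i


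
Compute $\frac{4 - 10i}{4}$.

Divisor is real, so divide each part by 4:
= 1 - (5/2)i


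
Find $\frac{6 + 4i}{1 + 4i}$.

Multiply numerator and denominator by conjugate (1 - 4i):
= (6 + 4i)(1 - 4i) / (1^2 + 4^2)
= (22 - 20i) / 17
= 22/17 - (20/17)i


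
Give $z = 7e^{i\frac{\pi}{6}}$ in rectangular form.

a = r cos θ = 7 * sqrt(3)/2 = 7*sqrt(3)/2
b = r sin θ = 7 * 1/2 = 7/2
z = 7*sqrt(3)/2 + (7/2)i


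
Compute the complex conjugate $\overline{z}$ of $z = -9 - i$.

If z = a + bi, then conjugate(z) = a - bi
conjugate(-9 - i) = -9 + i


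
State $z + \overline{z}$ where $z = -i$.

z + conjugate(z) = (a + bi) + (a - bi) = 2a
= 2 * 0 = 0


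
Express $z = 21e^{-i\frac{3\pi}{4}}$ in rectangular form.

a = r cos θ = 21 * -sqrt(2)/2 = -21*sqrt(2)/2
b = r sin θ = 21 * -sqrt(2)/2 = -21*sqrt(2)/2
z = -21*sqrt(2)/2 - (21*sqrt(2)/2)i


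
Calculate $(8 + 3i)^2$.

(a + bi)^2 = a^2 - b^2 + 2abi
= 8^2 - 3^2 + 2*8*3i
= 55 + 48i


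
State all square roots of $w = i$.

|w| = 1, arg(w) = 90°
Root modulus = 1^(1/2) = 1
Root arguments: θ_k = (90° + 360°k)/2 for k = 0, 1, ..., 1
Roots: sqrt(2)/2 + (sqrt(2)/2)i, -sqrt(2)/2 - (sqrt(2)/2)i


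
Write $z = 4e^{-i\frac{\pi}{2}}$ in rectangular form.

a = r cos θ = 4 * 0 = 0
b = r sin θ = 4 * -1 = -4
z = -4i


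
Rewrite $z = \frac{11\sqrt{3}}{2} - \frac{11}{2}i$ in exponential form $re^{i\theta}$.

r = |z| = sqrt((11*sqrt(3)/2)^2 + (-11/2)^2) = sqrt(363/4 + 121/4) = sqrt(121) = 11
θ = arctan(b/a) = arctan(-5.5/9.5263) (quadrant-adjusted) = -30° = -π/6
z = 11e^(-i*π/6)


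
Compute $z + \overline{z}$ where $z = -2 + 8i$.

z + conjugate(z) = (a + bi) + (a - bi) = 2a
= 2 * (-2) = -4


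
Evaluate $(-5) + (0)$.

(-5 + 0) + (0 + 0)i = -5


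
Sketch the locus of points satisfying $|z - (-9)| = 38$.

|z - z0| = r describes a circle centered at z0 with radius r
Here z0 = -9 and r = 38
Locus: Circle centered at (-9, 0) with radius 38


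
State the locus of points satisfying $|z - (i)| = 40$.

|z - z0| = r describes a circle centered at z0 with radius r
Here z0 = i and r = 40
Locus: Circle centered at (0, 1) with radius 40


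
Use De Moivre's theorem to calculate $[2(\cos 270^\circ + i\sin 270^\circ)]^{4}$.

By De Moivre: z^n = r^n(cos(nθ) + i sin(nθ))
= 2^4(cos(4*270°) + i sin(4*270°))
= 16(cos 0° + i sin 0°)
= 16


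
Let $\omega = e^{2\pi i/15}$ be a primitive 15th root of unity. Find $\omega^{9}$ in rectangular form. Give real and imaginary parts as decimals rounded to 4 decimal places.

ω^9 = e^(2πi·9/15) = e^(i·6π/5)
= cos(6π/5) + i sin(6π/5)
= -0.8090 - 0.5878i


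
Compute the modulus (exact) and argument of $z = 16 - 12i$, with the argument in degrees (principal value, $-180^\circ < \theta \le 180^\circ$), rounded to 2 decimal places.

|z| = sqrt(16^2 + (-12)^2) = 20
arg(z) = arctan(b/a) = arctan(-12/16) (quadrant-adjusted) = -36.87°


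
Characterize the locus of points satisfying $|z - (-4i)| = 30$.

|z - z0| = r describes a circle centered at z0 with radius r
Here z0 = -4i and r = 30
Locus: Circle centered at (0, -4) with radius 30


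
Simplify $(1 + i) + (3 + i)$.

(1 + 3) + (1 + 1)i = 4 + 2i


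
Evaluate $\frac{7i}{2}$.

Divisor is real, so divide each part by 2:
= 0 + (7/2)i


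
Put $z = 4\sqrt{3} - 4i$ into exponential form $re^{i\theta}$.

r = |z| = sqrt((4*sqrt(3))^2 + (-4)^2) = sqrt(48 + 16) = sqrt(64) = 8
θ = arctan(b/a) = arctan(-4/6.9282) (quadrant-adjusted) = -30° = -π/6
z = 8e^(-i*π/6)


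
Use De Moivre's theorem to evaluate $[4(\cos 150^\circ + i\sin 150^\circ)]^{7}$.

By De Moivre: z^n = r^n(cos(nθ) + i sin(nθ))
= 4^7(cos(7*150°) + i sin(7*150°))
= 16384(cos 330° + i sin 330°)
= 8192*sqrt(3) - 8192i


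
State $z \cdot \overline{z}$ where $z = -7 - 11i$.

z * conjugate(z) = |z|^2 = a^2 + b^2
= (-7)^2 + (-11)^2 = 170


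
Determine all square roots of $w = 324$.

|w| = 324, arg(w) = 0°
Root modulus = 324^(1/2) = 18
Root arguments: θ_k = (0° + 360°k)/2 for k = 0, 1, ..., 1
Roots: 18, -18


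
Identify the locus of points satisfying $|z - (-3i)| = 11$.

|z - z0| = r describes a circle centered at z0 with radius r
Here z0 = -3i and r = 11
Locus: Circle centered at (0, -3) with radius 11


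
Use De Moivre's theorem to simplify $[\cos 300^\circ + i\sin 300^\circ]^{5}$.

By De Moivre: z^n = r^n(cos(nθ) + i sin(nθ))
= 1^5(cos(5*300°) + i sin(5*300°))
= 1(cos 60° + i sin 60°)
= 1/2 + (sqrt(3)/2)i


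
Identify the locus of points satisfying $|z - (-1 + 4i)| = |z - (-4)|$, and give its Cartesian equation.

|z - z1| = |z - z2| means z is equidistant from z1 and z2,
i.e. the perpendicular bisector of the segment from (-1, 4) to (-4, 0) (midpoint (-5/2, 2)).
With z = x + yi, square both sides:
(x - (-1))^2 + (y - 4)^2 = (x - (-4))^2 + (y - 0)^2
The x^2 and y^2 terms cancel: -6x + (-8)y = 16 - 17 = -1
Simplify: 6x + 8y = 1
Locus: Perpendicular bisector of the segment from (-1, 4) to (-4, 0): the line 6x + 8y = 1


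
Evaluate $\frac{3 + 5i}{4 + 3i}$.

Multiply numerator and denominator by conjugate (4 - 3i):
= (3 + 5i)(4 - 3i) / (4^2 + 3^2)
= (27 + 11i) / 25
= 27/25 + (11/25)i
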